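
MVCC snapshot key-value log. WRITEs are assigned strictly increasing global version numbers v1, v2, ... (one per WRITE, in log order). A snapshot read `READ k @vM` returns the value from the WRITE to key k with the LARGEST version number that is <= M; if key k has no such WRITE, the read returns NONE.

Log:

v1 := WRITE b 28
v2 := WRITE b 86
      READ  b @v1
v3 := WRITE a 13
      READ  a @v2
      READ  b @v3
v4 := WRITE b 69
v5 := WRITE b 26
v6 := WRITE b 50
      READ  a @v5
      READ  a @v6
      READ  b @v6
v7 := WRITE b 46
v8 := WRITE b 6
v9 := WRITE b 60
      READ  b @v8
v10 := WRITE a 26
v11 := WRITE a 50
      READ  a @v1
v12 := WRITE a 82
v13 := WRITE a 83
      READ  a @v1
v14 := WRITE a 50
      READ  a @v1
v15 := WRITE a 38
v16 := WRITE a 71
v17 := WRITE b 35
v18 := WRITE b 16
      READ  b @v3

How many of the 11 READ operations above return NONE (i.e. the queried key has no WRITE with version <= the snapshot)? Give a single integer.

Answer: 4

Derivation:
v1: WRITE b=28  (b history now [(1, 28)])
v2: WRITE b=86  (b history now [(1, 28), (2, 86)])
READ b @v1: history=[(1, 28), (2, 86)] -> pick v1 -> 28
v3: WRITE a=13  (a history now [(3, 13)])
READ a @v2: history=[(3, 13)] -> no version <= 2 -> NONE
READ b @v3: history=[(1, 28), (2, 86)] -> pick v2 -> 86
v4: WRITE b=69  (b history now [(1, 28), (2, 86), (4, 69)])
v5: WRITE b=26  (b history now [(1, 28), (2, 86), (4, 69), (5, 26)])
v6: WRITE b=50  (b history now [(1, 28), (2, 86), (4, 69), (5, 26), (6, 50)])
READ a @v5: history=[(3, 13)] -> pick v3 -> 13
READ a @v6: history=[(3, 13)] -> pick v3 -> 13
READ b @v6: history=[(1, 28), (2, 86), (4, 69), (5, 26), (6, 50)] -> pick v6 -> 50
v7: WRITE b=46  (b history now [(1, 28), (2, 86), (4, 69), (5, 26), (6, 50), (7, 46)])
v8: WRITE b=6  (b history now [(1, 28), (2, 86), (4, 69), (5, 26), (6, 50), (7, 46), (8, 6)])
v9: WRITE b=60  (b history now [(1, 28), (2, 86), (4, 69), (5, 26), (6, 50), (7, 46), (8, 6), (9, 60)])
READ b @v8: history=[(1, 28), (2, 86), (4, 69), (5, 26), (6, 50), (7, 46), (8, 6), (9, 60)] -> pick v8 -> 6
v10: WRITE a=26  (a history now [(3, 13), (10, 26)])
v11: WRITE a=50  (a history now [(3, 13), (10, 26), (11, 50)])
READ a @v1: history=[(3, 13), (10, 26), (11, 50)] -> no version <= 1 -> NONE
v12: WRITE a=82  (a history now [(3, 13), (10, 26), (11, 50), (12, 82)])
v13: WRITE a=83  (a history now [(3, 13), (10, 26), (11, 50), (12, 82), (13, 83)])
READ a @v1: history=[(3, 13), (10, 26), (11, 50), (12, 82), (13, 83)] -> no version <= 1 -> NONE
v14: WRITE a=50  (a history now [(3, 13), (10, 26), (11, 50), (12, 82), (13, 83), (14, 50)])
READ a @v1: history=[(3, 13), (10, 26), (11, 50), (12, 82), (13, 83), (14, 50)] -> no version <= 1 -> NONE
v15: WRITE a=38  (a history now [(3, 13), (10, 26), (11, 50), (12, 82), (13, 83), (14, 50), (15, 38)])
v16: WRITE a=71  (a history now [(3, 13), (10, 26), (11, 50), (12, 82), (13, 83), (14, 50), (15, 38), (16, 71)])
v17: WRITE b=35  (b history now [(1, 28), (2, 86), (4, 69), (5, 26), (6, 50), (7, 46), (8, 6), (9, 60), (17, 35)])
v18: WRITE b=16  (b history now [(1, 28), (2, 86), (4, 69), (5, 26), (6, 50), (7, 46), (8, 6), (9, 60), (17, 35), (18, 16)])
READ b @v3: history=[(1, 28), (2, 86), (4, 69), (5, 26), (6, 50), (7, 46), (8, 6), (9, 60), (17, 35), (18, 16)] -> pick v2 -> 86
Read results in order: ['28', 'NONE', '86', '13', '13', '50', '6', 'NONE', 'NONE', 'NONE', '86']
NONE count = 4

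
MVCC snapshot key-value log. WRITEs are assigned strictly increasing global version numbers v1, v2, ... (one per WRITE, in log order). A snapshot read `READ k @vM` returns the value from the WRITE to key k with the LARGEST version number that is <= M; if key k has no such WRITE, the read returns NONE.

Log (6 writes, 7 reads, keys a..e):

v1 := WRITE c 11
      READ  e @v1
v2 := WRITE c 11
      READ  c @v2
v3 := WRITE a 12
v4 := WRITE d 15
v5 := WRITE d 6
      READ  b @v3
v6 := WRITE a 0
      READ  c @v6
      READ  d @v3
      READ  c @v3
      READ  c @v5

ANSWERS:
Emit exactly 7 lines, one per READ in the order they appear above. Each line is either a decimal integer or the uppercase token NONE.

Answer: NONE
11
NONE
11
NONE
11
11

Derivation:
v1: WRITE c=11  (c history now [(1, 11)])
READ e @v1: history=[] -> no version <= 1 -> NONE
v2: WRITE c=11  (c history now [(1, 11), (2, 11)])
READ c @v2: history=[(1, 11), (2, 11)] -> pick v2 -> 11
v3: WRITE a=12  (a history now [(3, 12)])
v4: WRITE d=15  (d history now [(4, 15)])
v5: WRITE d=6  (d history now [(4, 15), (5, 6)])
READ b @v3: history=[] -> no version <= 3 -> NONE
v6: WRITE a=0  (a history now [(3, 12), (6, 0)])
READ c @v6: history=[(1, 11), (2, 11)] -> pick v2 -> 11
READ d @v3: history=[(4, 15), (5, 6)] -> no version <= 3 -> NONE
READ c @v3: history=[(1, 11), (2, 11)] -> pick v2 -> 11
READ c @v5: history=[(1, 11), (2, 11)] -> pick v2 -> 11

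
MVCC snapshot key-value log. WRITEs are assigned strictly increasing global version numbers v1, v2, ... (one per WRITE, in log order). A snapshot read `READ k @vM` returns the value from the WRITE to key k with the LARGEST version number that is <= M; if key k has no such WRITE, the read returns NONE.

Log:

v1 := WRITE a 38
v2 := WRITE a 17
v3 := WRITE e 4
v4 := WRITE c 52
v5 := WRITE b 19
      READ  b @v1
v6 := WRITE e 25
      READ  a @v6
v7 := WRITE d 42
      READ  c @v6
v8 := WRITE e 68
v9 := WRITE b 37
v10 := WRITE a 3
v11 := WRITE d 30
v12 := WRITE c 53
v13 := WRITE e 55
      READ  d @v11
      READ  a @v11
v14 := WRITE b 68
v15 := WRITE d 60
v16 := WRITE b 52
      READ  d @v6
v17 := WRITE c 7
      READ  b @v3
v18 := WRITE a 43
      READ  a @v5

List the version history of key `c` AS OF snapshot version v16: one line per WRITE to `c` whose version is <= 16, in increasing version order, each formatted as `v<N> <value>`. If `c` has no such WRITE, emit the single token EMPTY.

Answer: v4 52
v12 53

Derivation:
Scan writes for key=c with version <= 16:
  v1 WRITE a 38 -> skip
  v2 WRITE a 17 -> skip
  v3 WRITE e 4 -> skip
  v4 WRITE c 52 -> keep
  v5 WRITE b 19 -> skip
  v6 WRITE e 25 -> skip
  v7 WRITE d 42 -> skip
  v8 WRITE e 68 -> skip
  v9 WRITE b 37 -> skip
  v10 WRITE a 3 -> skip
  v11 WRITE d 30 -> skip
  v12 WRITE c 53 -> keep
  v13 WRITE e 55 -> skip
  v14 WRITE b 68 -> skip
  v15 WRITE d 60 -> skip
  v16 WRITE b 52 -> skip
  v17 WRITE c 7 -> drop (> snap)
  v18 WRITE a 43 -> skip
Collected: [(4, 52), (12, 53)]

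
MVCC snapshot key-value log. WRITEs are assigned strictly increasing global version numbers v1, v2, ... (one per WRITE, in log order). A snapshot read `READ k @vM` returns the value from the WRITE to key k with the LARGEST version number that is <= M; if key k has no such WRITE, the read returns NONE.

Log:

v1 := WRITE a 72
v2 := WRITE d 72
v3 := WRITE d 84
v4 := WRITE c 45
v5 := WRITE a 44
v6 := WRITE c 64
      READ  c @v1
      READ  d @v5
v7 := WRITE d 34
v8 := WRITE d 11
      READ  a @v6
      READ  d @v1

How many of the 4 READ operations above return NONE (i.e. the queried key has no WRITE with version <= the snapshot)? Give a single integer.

v1: WRITE a=72  (a history now [(1, 72)])
v2: WRITE d=72  (d history now [(2, 72)])
v3: WRITE d=84  (d history now [(2, 72), (3, 84)])
v4: WRITE c=45  (c history now [(4, 45)])
v5: WRITE a=44  (a history now [(1, 72), (5, 44)])
v6: WRITE c=64  (c history now [(4, 45), (6, 64)])
READ c @v1: history=[(4, 45), (6, 64)] -> no version <= 1 -> NONE
READ d @v5: history=[(2, 72), (3, 84)] -> pick v3 -> 84
v7: WRITE d=34  (d history now [(2, 72), (3, 84), (7, 34)])
v8: WRITE d=11  (d history now [(2, 72), (3, 84), (7, 34), (8, 11)])
READ a @v6: history=[(1, 72), (5, 44)] -> pick v5 -> 44
READ d @v1: history=[(2, 72), (3, 84), (7, 34), (8, 11)] -> no version <= 1 -> NONE
Read results in order: ['NONE', '84', '44', 'NONE']
NONE count = 2

Answer: 2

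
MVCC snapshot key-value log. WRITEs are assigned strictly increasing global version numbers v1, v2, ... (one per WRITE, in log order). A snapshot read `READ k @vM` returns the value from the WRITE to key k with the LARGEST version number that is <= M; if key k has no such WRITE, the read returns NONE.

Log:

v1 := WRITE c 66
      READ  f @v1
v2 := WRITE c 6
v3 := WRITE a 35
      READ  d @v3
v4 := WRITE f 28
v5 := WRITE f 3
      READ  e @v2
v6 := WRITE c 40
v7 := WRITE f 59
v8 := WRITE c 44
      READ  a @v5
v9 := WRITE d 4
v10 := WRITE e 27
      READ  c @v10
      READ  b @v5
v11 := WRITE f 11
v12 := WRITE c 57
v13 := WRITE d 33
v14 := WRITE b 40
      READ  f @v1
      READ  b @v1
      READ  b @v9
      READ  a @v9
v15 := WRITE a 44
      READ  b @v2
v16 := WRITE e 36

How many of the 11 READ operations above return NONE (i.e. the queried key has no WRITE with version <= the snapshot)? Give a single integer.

Answer: 8

Derivation:
v1: WRITE c=66  (c history now [(1, 66)])
READ f @v1: history=[] -> no version <= 1 -> NONE
v2: WRITE c=6  (c history now [(1, 66), (2, 6)])
v3: WRITE a=35  (a history now [(3, 35)])
READ d @v3: history=[] -> no version <= 3 -> NONE
v4: WRITE f=28  (f history now [(4, 28)])
v5: WRITE f=3  (f history now [(4, 28), (5, 3)])
READ e @v2: history=[] -> no version <= 2 -> NONE
v6: WRITE c=40  (c history now [(1, 66), (2, 6), (6, 40)])
v7: WRITE f=59  (f history now [(4, 28), (5, 3), (7, 59)])
v8: WRITE c=44  (c history now [(1, 66), (2, 6), (6, 40), (8, 44)])
READ a @v5: history=[(3, 35)] -> pick v3 -> 35
v9: WRITE d=4  (d history now [(9, 4)])
v10: WRITE e=27  (e history now [(10, 27)])
READ c @v10: history=[(1, 66), (2, 6), (6, 40), (8, 44)] -> pick v8 -> 44
READ b @v5: history=[] -> no version <= 5 -> NONE
v11: WRITE f=11  (f history now [(4, 28), (5, 3), (7, 59), (11, 11)])
v12: WRITE c=57  (c history now [(1, 66), (2, 6), (6, 40), (8, 44), (12, 57)])
v13: WRITE d=33  (d history now [(9, 4), (13, 33)])
v14: WRITE b=40  (b history now [(14, 40)])
READ f @v1: history=[(4, 28), (5, 3), (7, 59), (11, 11)] -> no version <= 1 -> NONE
READ b @v1: history=[(14, 40)] -> no version <= 1 -> NONE
READ b @v9: history=[(14, 40)] -> no version <= 9 -> NONE
READ a @v9: history=[(3, 35)] -> pick v3 -> 35
v15: WRITE a=44  (a history now [(3, 35), (15, 44)])
READ b @v2: history=[(14, 40)] -> no version <= 2 -> NONE
v16: WRITE e=36  (e history now [(10, 27), (16, 36)])
Read results in order: ['NONE', 'NONE', 'NONE', '35', '44', 'NONE', 'NONE', 'NONE', 'NONE', '35', 'NONE']
NONE count = 8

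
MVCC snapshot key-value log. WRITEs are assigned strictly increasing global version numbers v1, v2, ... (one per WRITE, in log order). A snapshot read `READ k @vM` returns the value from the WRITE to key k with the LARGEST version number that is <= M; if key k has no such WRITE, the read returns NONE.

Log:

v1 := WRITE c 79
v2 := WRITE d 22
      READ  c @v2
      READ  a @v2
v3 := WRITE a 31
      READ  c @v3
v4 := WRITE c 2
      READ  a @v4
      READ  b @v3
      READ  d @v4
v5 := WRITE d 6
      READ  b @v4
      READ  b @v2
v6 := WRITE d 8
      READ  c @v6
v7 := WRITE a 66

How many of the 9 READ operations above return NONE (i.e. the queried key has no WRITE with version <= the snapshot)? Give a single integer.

v1: WRITE c=79  (c history now [(1, 79)])
v2: WRITE d=22  (d history now [(2, 22)])
READ c @v2: history=[(1, 79)] -> pick v1 -> 79
READ a @v2: history=[] -> no version <= 2 -> NONE
v3: WRITE a=31  (a history now [(3, 31)])
READ c @v3: history=[(1, 79)] -> pick v1 -> 79
v4: WRITE c=2  (c history now [(1, 79), (4, 2)])
READ a @v4: history=[(3, 31)] -> pick v3 -> 31
READ b @v3: history=[] -> no version <= 3 -> NONE
READ d @v4: history=[(2, 22)] -> pick v2 -> 22
v5: WRITE d=6  (d history now [(2, 22), (5, 6)])
READ b @v4: history=[] -> no version <= 4 -> NONE
READ b @v2: history=[] -> no version <= 2 -> NONE
v6: WRITE d=8  (d history now [(2, 22), (5, 6), (6, 8)])
READ c @v6: history=[(1, 79), (4, 2)] -> pick v4 -> 2
v7: WRITE a=66  (a history now [(3, 31), (7, 66)])
Read results in order: ['79', 'NONE', '79', '31', 'NONE', '22', 'NONE', 'NONE', '2']
NONE count = 4

Answer: 4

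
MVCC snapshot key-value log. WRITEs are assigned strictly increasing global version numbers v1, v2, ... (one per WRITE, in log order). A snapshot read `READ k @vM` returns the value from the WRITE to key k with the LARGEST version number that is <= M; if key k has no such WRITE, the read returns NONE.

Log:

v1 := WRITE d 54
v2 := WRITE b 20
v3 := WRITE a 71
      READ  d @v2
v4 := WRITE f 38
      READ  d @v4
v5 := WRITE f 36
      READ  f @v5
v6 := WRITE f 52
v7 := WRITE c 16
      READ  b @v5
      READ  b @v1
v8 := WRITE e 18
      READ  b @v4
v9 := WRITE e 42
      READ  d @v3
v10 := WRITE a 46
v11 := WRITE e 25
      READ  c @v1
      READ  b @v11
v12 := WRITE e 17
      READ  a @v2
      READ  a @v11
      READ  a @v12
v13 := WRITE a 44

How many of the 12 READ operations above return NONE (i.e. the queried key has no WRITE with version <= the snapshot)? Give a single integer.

v1: WRITE d=54  (d history now [(1, 54)])
v2: WRITE b=20  (b history now [(2, 20)])
v3: WRITE a=71  (a history now [(3, 71)])
READ d @v2: history=[(1, 54)] -> pick v1 -> 54
v4: WRITE f=38  (f history now [(4, 38)])
READ d @v4: history=[(1, 54)] -> pick v1 -> 54
v5: WRITE f=36  (f history now [(4, 38), (5, 36)])
READ f @v5: history=[(4, 38), (5, 36)] -> pick v5 -> 36
v6: WRITE f=52  (f history now [(4, 38), (5, 36), (6, 52)])
v7: WRITE c=16  (c history now [(7, 16)])
READ b @v5: history=[(2, 20)] -> pick v2 -> 20
READ b @v1: history=[(2, 20)] -> no version <= 1 -> NONE
v8: WRITE e=18  (e history now [(8, 18)])
READ b @v4: history=[(2, 20)] -> pick v2 -> 20
v9: WRITE e=42  (e history now [(8, 18), (9, 42)])
READ d @v3: history=[(1, 54)] -> pick v1 -> 54
v10: WRITE a=46  (a history now [(3, 71), (10, 46)])
v11: WRITE e=25  (e history now [(8, 18), (9, 42), (11, 25)])
READ c @v1: history=[(7, 16)] -> no version <= 1 -> NONE
READ b @v11: history=[(2, 20)] -> pick v2 -> 20
v12: WRITE e=17  (e history now [(8, 18), (9, 42), (11, 25), (12, 17)])
READ a @v2: history=[(3, 71), (10, 46)] -> no version <= 2 -> NONE
READ a @v11: history=[(3, 71), (10, 46)] -> pick v10 -> 46
READ a @v12: history=[(3, 71), (10, 46)] -> pick v10 -> 46
v13: WRITE a=44  (a history now [(3, 71), (10, 46), (13, 44)])
Read results in order: ['54', '54', '36', '20', 'NONE', '20', '54', 'NONE', '20', 'NONE', '46', '46']
NONE count = 3

Answer: 3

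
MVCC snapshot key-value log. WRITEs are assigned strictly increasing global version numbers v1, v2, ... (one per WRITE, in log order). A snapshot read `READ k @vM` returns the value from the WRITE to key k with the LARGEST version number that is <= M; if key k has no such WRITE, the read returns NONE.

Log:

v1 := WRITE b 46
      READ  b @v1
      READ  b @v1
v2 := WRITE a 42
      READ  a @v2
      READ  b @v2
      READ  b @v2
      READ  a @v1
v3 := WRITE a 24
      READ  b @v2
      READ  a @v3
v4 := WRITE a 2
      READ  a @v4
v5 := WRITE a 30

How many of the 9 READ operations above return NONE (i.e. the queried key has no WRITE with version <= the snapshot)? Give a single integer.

Answer: 1

Derivation:
v1: WRITE b=46  (b history now [(1, 46)])
READ b @v1: history=[(1, 46)] -> pick v1 -> 46
READ b @v1: history=[(1, 46)] -> pick v1 -> 46
v2: WRITE a=42  (a history now [(2, 42)])
READ a @v2: history=[(2, 42)] -> pick v2 -> 42
READ b @v2: history=[(1, 46)] -> pick v1 -> 46
READ b @v2: history=[(1, 46)] -> pick v1 -> 46
READ a @v1: history=[(2, 42)] -> no version <= 1 -> NONE
v3: WRITE a=24  (a history now [(2, 42), (3, 24)])
READ b @v2: history=[(1, 46)] -> pick v1 -> 46
READ a @v3: history=[(2, 42), (3, 24)] -> pick v3 -> 24
v4: WRITE a=2  (a history now [(2, 42), (3, 24), (4, 2)])
READ a @v4: history=[(2, 42), (3, 24), (4, 2)] -> pick v4 -> 2
v5: WRITE a=30  (a history now [(2, 42), (3, 24), (4, 2), (5, 30)])
Read results in order: ['46', '46', '42', '46', '46', 'NONE', '46', '24', '2']
NONE count = 1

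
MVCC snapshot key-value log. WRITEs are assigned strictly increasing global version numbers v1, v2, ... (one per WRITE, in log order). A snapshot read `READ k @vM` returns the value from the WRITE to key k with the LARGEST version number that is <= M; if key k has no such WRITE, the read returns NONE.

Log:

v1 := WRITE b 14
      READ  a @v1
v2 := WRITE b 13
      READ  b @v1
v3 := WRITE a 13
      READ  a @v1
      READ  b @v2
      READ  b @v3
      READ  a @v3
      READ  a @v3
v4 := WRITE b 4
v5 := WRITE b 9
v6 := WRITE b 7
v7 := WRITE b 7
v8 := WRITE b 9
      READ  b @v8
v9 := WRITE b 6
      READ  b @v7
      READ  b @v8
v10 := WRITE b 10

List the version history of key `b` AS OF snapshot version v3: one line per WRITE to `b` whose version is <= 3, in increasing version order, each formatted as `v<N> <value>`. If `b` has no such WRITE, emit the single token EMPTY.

Answer: v1 14
v2 13

Derivation:
Scan writes for key=b with version <= 3:
  v1 WRITE b 14 -> keep
  v2 WRITE b 13 -> keep
  v3 WRITE a 13 -> skip
  v4 WRITE b 4 -> drop (> snap)
  v5 WRITE b 9 -> drop (> snap)
  v6 WRITE b 7 -> drop (> snap)
  v7 WRITE b 7 -> drop (> snap)
  v8 WRITE b 9 -> drop (> snap)
  v9 WRITE b 6 -> drop (> snap)
  v10 WRITE b 10 -> drop (> snap)
Collected: [(1, 14), (2, 13)]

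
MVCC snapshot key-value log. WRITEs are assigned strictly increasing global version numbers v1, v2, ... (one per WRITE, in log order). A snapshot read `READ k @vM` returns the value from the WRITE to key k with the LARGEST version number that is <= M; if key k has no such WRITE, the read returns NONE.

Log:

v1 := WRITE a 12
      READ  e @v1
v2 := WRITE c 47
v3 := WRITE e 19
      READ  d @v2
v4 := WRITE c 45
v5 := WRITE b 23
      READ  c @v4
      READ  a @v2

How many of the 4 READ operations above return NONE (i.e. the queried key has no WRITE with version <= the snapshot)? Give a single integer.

Answer: 2

Derivation:
v1: WRITE a=12  (a history now [(1, 12)])
READ e @v1: history=[] -> no version <= 1 -> NONE
v2: WRITE c=47  (c history now [(2, 47)])
v3: WRITE e=19  (e history now [(3, 19)])
READ d @v2: history=[] -> no version <= 2 -> NONE
v4: WRITE c=45  (c history now [(2, 47), (4, 45)])
v5: WRITE b=23  (b history now [(5, 23)])
READ c @v4: history=[(2, 47), (4, 45)] -> pick v4 -> 45
READ a @v2: history=[(1, 12)] -> pick v1 -> 12
Read results in order: ['NONE', 'NONE', '45', '12']
NONE count = 2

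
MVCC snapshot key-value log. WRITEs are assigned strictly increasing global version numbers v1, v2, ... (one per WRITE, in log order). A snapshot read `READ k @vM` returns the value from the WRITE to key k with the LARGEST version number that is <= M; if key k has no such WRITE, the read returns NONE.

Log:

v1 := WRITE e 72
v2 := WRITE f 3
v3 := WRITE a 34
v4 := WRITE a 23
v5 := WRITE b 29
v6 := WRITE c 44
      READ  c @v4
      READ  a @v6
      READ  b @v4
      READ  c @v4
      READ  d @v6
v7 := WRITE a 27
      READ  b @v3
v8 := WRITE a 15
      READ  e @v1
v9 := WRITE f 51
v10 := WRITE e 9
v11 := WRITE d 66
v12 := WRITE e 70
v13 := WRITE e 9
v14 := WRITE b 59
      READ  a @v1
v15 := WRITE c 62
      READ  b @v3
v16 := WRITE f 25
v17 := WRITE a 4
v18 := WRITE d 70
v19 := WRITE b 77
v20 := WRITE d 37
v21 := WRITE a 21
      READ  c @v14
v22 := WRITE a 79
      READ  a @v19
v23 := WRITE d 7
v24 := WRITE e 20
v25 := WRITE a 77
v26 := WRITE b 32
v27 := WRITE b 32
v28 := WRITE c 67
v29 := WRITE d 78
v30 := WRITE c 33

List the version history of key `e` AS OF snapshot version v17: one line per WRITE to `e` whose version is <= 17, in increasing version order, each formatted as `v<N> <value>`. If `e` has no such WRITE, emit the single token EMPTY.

Answer: v1 72
v10 9
v12 70
v13 9

Derivation:
Scan writes for key=e with version <= 17:
  v1 WRITE e 72 -> keep
  v2 WRITE f 3 -> skip
  v3 WRITE a 34 -> skip
  v4 WRITE a 23 -> skip
  v5 WRITE b 29 -> skip
  v6 WRITE c 44 -> skip
  v7 WRITE a 27 -> skip
  v8 WRITE a 15 -> skip
  v9 WRITE f 51 -> skip
  v10 WRITE e 9 -> keep
  v11 WRITE d 66 -> skip
  v12 WRITE e 70 -> keep
  v13 WRITE e 9 -> keep
  v14 WRITE b 59 -> skip
  v15 WRITE c 62 -> skip
  v16 WRITE f 25 -> skip
  v17 WRITE a 4 -> skip
  v18 WRITE d 70 -> skip
  v19 WRITE b 77 -> skip
  v20 WRITE d 37 -> skip
  v21 WRITE a 21 -> skip
  v22 WRITE a 79 -> skip
  v23 WRITE d 7 -> skip
  v24 WRITE e 20 -> drop (> snap)
  v25 WRITE a 77 -> skip
  v26 WRITE b 32 -> skip
  v27 WRITE b 32 -> skip
  v28 WRITE c 67 -> skip
  v29 WRITE d 78 -> skip
  v30 WRITE c 33 -> skip
Collected: [(1, 72), (10, 9), (12, 70), (13, 9)]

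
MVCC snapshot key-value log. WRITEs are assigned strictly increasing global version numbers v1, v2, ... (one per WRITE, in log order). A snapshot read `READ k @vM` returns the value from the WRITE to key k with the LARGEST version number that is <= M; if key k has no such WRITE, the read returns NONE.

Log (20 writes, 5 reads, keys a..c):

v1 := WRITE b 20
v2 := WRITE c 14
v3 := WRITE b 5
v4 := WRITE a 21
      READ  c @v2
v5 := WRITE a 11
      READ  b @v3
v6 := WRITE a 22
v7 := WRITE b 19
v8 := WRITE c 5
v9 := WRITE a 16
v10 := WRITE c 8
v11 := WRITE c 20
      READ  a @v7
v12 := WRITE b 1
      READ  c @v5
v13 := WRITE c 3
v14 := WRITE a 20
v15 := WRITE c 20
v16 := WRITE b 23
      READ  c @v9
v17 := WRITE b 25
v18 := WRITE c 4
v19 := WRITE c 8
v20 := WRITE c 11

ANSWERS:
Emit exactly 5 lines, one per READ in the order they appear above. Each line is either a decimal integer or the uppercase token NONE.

v1: WRITE b=20  (b history now [(1, 20)])
v2: WRITE c=14  (c history now [(2, 14)])
v3: WRITE b=5  (b history now [(1, 20), (3, 5)])
v4: WRITE a=21  (a history now [(4, 21)])
READ c @v2: history=[(2, 14)] -> pick v2 -> 14
v5: WRITE a=11  (a history now [(4, 21), (5, 11)])
READ b @v3: history=[(1, 20), (3, 5)] -> pick v3 -> 5
v6: WRITE a=22  (a history now [(4, 21), (5, 11), (6, 22)])
v7: WRITE b=19  (b history now [(1, 20), (3, 5), (7, 19)])
v8: WRITE c=5  (c history now [(2, 14), (8, 5)])
v9: WRITE a=16  (a history now [(4, 21), (5, 11), (6, 22), (9, 16)])
v10: WRITE c=8  (c history now [(2, 14), (8, 5), (10, 8)])
v11: WRITE c=20  (c history now [(2, 14), (8, 5), (10, 8), (11, 20)])
READ a @v7: history=[(4, 21), (5, 11), (6, 22), (9, 16)] -> pick v6 -> 22
v12: WRITE b=1  (b history now [(1, 20), (3, 5), (7, 19), (12, 1)])
READ c @v5: history=[(2, 14), (8, 5), (10, 8), (11, 20)] -> pick v2 -> 14
v13: WRITE c=3  (c history now [(2, 14), (8, 5), (10, 8), (11, 20), (13, 3)])
v14: WRITE a=20  (a history now [(4, 21), (5, 11), (6, 22), (9, 16), (14, 20)])
v15: WRITE c=20  (c history now [(2, 14), (8, 5), (10, 8), (11, 20), (13, 3), (15, 20)])
v16: WRITE b=23  (b history now [(1, 20), (3, 5), (7, 19), (12, 1), (16, 23)])
READ c @v9: history=[(2, 14), (8, 5), (10, 8), (11, 20), (13, 3), (15, 20)] -> pick v8 -> 5
v17: WRITE b=25  (b history now [(1, 20), (3, 5), (7, 19), (12, 1), (16, 23), (17, 25)])
v18: WRITE c=4  (c history now [(2, 14), (8, 5), (10, 8), (11, 20), (13, 3), (15, 20), (18, 4)])
v19: WRITE c=8  (c history now [(2, 14), (8, 5), (10, 8), (11, 20), (13, 3), (15, 20), (18, 4), (19, 8)])
v20: WRITE c=11  (c history now [(2, 14), (8, 5), (10, 8), (11, 20), (13, 3), (15, 20), (18, 4), (19, 8), (20, 11)])

Answer: 14
5
22
14
5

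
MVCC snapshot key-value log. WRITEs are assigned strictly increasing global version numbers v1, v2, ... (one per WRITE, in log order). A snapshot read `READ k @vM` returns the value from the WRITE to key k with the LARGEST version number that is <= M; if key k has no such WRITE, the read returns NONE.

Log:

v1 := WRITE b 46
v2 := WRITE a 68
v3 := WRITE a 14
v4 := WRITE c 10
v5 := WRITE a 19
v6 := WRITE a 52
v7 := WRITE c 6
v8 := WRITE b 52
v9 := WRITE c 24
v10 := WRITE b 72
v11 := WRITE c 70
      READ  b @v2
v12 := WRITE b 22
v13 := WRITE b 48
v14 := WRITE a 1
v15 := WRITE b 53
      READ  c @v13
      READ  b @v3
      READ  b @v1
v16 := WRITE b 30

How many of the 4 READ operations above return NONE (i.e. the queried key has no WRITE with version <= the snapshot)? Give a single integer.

Answer: 0

Derivation:
v1: WRITE b=46  (b history now [(1, 46)])
v2: WRITE a=68  (a history now [(2, 68)])
v3: WRITE a=14  (a history now [(2, 68), (3, 14)])
v4: WRITE c=10  (c history now [(4, 10)])
v5: WRITE a=19  (a history now [(2, 68), (3, 14), (5, 19)])
v6: WRITE a=52  (a history now [(2, 68), (3, 14), (5, 19), (6, 52)])
v7: WRITE c=6  (c history now [(4, 10), (7, 6)])
v8: WRITE b=52  (b history now [(1, 46), (8, 52)])
v9: WRITE c=24  (c history now [(4, 10), (7, 6), (9, 24)])
v10: WRITE b=72  (b history now [(1, 46), (8, 52), (10, 72)])
v11: WRITE c=70  (c history now [(4, 10), (7, 6), (9, 24), (11, 70)])
READ b @v2: history=[(1, 46), (8, 52), (10, 72)] -> pick v1 -> 46
v12: WRITE b=22  (b history now [(1, 46), (8, 52), (10, 72), (12, 22)])
v13: WRITE b=48  (b history now [(1, 46), (8, 52), (10, 72), (12, 22), (13, 48)])
v14: WRITE a=1  (a history now [(2, 68), (3, 14), (5, 19), (6, 52), (14, 1)])
v15: WRITE b=53  (b history now [(1, 46), (8, 52), (10, 72), (12, 22), (13, 48), (15, 53)])
READ c @v13: history=[(4, 10), (7, 6), (9, 24), (11, 70)] -> pick v11 -> 70
READ b @v3: history=[(1, 46), (8, 52), (10, 72), (12, 22), (13, 48), (15, 53)] -> pick v1 -> 46
READ b @v1: history=[(1, 46), (8, 52), (10, 72), (12, 22), (13, 48), (15, 53)] -> pick v1 -> 46
v16: WRITE b=30  (b history now [(1, 46), (8, 52), (10, 72), (12, 22), (13, 48), (15, 53), (16, 30)])
Read results in order: ['46', '70', '46', '46']
NONE count = 0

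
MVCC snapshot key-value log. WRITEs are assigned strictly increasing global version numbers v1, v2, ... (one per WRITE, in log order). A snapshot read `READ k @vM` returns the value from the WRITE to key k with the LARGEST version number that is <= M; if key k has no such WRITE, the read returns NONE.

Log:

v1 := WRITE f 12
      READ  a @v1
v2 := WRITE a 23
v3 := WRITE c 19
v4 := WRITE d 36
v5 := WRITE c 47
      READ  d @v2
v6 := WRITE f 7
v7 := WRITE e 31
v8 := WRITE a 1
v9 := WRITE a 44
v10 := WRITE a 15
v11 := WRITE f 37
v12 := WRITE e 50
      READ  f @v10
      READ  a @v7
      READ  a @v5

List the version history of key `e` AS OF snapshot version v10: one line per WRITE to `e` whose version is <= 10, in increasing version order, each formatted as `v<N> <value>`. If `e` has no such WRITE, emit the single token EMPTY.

Scan writes for key=e with version <= 10:
  v1 WRITE f 12 -> skip
  v2 WRITE a 23 -> skip
  v3 WRITE c 19 -> skip
  v4 WRITE d 36 -> skip
  v5 WRITE c 47 -> skip
  v6 WRITE f 7 -> skip
  v7 WRITE e 31 -> keep
  v8 WRITE a 1 -> skip
  v9 WRITE a 44 -> skip
  v10 WRITE a 15 -> skip
  v11 WRITE f 37 -> skip
  v12 WRITE e 50 -> drop (> snap)
Collected: [(7, 31)]

Answer: v7 31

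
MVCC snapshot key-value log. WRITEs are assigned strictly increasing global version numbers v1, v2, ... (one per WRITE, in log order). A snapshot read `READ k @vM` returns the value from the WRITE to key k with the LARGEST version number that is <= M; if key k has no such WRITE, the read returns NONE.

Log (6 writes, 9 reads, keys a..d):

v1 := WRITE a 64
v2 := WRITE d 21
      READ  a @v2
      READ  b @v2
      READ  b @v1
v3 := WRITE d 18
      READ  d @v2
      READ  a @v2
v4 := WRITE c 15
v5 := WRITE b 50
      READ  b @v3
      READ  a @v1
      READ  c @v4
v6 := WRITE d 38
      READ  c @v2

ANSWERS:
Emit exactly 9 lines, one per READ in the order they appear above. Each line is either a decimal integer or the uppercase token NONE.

v1: WRITE a=64  (a history now [(1, 64)])
v2: WRITE d=21  (d history now [(2, 21)])
READ a @v2: history=[(1, 64)] -> pick v1 -> 64
READ b @v2: history=[] -> no version <= 2 -> NONE
READ b @v1: history=[] -> no version <= 1 -> NONE
v3: WRITE d=18  (d history now [(2, 21), (3, 18)])
READ d @v2: history=[(2, 21), (3, 18)] -> pick v2 -> 21
READ a @v2: history=[(1, 64)] -> pick v1 -> 64
v4: WRITE c=15  (c history now [(4, 15)])
v5: WRITE b=50  (b history now [(5, 50)])
READ b @v3: history=[(5, 50)] -> no version <= 3 -> NONE
READ a @v1: history=[(1, 64)] -> pick v1 -> 64
READ c @v4: history=[(4, 15)] -> pick v4 -> 15
v6: WRITE d=38  (d history now [(2, 21), (3, 18), (6, 38)])
READ c @v2: history=[(4, 15)] -> no version <= 2 -> NONE

Answer: 64
NONE
NONE
21
64
NONE
64
15
NONE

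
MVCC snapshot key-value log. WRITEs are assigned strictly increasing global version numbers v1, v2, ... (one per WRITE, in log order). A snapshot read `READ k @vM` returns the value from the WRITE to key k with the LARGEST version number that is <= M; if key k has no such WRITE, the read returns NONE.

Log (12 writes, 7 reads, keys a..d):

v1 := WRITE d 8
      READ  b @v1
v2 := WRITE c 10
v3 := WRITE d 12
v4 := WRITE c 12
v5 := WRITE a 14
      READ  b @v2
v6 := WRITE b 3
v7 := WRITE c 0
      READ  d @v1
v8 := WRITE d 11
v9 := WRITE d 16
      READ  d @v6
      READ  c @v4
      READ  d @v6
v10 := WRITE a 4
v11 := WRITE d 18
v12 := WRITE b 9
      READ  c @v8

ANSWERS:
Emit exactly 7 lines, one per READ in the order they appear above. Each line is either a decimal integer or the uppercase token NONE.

Answer: NONE
NONE
8
12
12
12
0

Derivation:
v1: WRITE d=8  (d history now [(1, 8)])
READ b @v1: history=[] -> no version <= 1 -> NONE
v2: WRITE c=10  (c history now [(2, 10)])
v3: WRITE d=12  (d history now [(1, 8), (3, 12)])
v4: WRITE c=12  (c history now [(2, 10), (4, 12)])
v5: WRITE a=14  (a history now [(5, 14)])
READ b @v2: history=[] -> no version <= 2 -> NONE
v6: WRITE b=3  (b history now [(6, 3)])
v7: WRITE c=0  (c history now [(2, 10), (4, 12), (7, 0)])
READ d @v1: history=[(1, 8), (3, 12)] -> pick v1 -> 8
v8: WRITE d=11  (d history now [(1, 8), (3, 12), (8, 11)])
v9: WRITE d=16  (d history now [(1, 8), (3, 12), (8, 11), (9, 16)])
READ d @v6: history=[(1, 8), (3, 12), (8, 11), (9, 16)] -> pick v3 -> 12
READ c @v4: history=[(2, 10), (4, 12), (7, 0)] -> pick v4 -> 12
READ d @v6: history=[(1, 8), (3, 12), (8, 11), (9, 16)] -> pick v3 -> 12
v10: WRITE a=4  (a history now [(5, 14), (10, 4)])
v11: WRITE d=18  (d history now [(1, 8), (3, 12), (8, 11), (9, 16), (11, 18)])
v12: WRITE b=9  (b history now [(6, 3), (12, 9)])
READ c @v8: history=[(2, 10), (4, 12), (7, 0)] -> pick v7 -> 0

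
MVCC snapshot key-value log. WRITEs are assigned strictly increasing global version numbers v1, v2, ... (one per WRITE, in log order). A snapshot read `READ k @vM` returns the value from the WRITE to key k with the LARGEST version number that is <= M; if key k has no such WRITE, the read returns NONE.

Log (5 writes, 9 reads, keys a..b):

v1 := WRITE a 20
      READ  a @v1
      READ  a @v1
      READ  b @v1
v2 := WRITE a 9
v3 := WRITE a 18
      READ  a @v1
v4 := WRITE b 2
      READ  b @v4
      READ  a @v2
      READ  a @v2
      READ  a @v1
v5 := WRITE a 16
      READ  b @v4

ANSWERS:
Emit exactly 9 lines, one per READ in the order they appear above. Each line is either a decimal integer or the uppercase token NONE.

Answer: 20
20
NONE
20
2
9
9
20
2

Derivation:
v1: WRITE a=20  (a history now [(1, 20)])
READ a @v1: history=[(1, 20)] -> pick v1 -> 20
READ a @v1: history=[(1, 20)] -> pick v1 -> 20
READ b @v1: history=[] -> no version <= 1 -> NONE
v2: WRITE a=9  (a history now [(1, 20), (2, 9)])
v3: WRITE a=18  (a history now [(1, 20), (2, 9), (3, 18)])
READ a @v1: history=[(1, 20), (2, 9), (3, 18)] -> pick v1 -> 20
v4: WRITE b=2  (b history now [(4, 2)])
READ b @v4: history=[(4, 2)] -> pick v4 -> 2
READ a @v2: history=[(1, 20), (2, 9), (3, 18)] -> pick v2 -> 9
READ a @v2: history=[(1, 20), (2, 9), (3, 18)] -> pick v2 -> 9
READ a @v1: history=[(1, 20), (2, 9), (3, 18)] -> pick v1 -> 20
v5: WRITE a=16  (a history now [(1, 20), (2, 9), (3, 18), (5, 16)])
READ b @v4: history=[(4, 2)] -> pick v4 -> 2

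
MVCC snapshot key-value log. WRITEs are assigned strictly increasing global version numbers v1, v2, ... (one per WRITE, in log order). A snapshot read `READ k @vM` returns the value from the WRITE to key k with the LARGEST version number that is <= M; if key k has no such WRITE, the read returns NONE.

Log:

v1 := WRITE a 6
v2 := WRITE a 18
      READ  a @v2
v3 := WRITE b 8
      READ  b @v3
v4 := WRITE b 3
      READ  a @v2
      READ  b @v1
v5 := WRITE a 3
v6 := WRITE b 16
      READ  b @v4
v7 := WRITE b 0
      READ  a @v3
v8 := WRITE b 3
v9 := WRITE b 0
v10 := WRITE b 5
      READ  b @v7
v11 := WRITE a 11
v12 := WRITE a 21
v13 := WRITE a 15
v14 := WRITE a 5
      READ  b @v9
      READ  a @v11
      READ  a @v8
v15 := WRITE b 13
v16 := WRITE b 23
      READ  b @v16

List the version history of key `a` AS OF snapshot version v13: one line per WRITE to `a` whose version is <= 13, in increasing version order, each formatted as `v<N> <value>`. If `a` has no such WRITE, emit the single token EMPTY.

Scan writes for key=a with version <= 13:
  v1 WRITE a 6 -> keep
  v2 WRITE a 18 -> keep
  v3 WRITE b 8 -> skip
  v4 WRITE b 3 -> skip
  v5 WRITE a 3 -> keep
  v6 WRITE b 16 -> skip
  v7 WRITE b 0 -> skip
  v8 WRITE b 3 -> skip
  v9 WRITE b 0 -> skip
  v10 WRITE b 5 -> skip
  v11 WRITE a 11 -> keep
  v12 WRITE a 21 -> keep
  v13 WRITE a 15 -> keep
  v14 WRITE a 5 -> drop (> snap)
  v15 WRITE b 13 -> skip
  v16 WRITE b 23 -> skip
Collected: [(1, 6), (2, 18), (5, 3), (11, 11), (12, 21), (13, 15)]

Answer: v1 6
v2 18
v5 3
v11 11
v12 21
v13 15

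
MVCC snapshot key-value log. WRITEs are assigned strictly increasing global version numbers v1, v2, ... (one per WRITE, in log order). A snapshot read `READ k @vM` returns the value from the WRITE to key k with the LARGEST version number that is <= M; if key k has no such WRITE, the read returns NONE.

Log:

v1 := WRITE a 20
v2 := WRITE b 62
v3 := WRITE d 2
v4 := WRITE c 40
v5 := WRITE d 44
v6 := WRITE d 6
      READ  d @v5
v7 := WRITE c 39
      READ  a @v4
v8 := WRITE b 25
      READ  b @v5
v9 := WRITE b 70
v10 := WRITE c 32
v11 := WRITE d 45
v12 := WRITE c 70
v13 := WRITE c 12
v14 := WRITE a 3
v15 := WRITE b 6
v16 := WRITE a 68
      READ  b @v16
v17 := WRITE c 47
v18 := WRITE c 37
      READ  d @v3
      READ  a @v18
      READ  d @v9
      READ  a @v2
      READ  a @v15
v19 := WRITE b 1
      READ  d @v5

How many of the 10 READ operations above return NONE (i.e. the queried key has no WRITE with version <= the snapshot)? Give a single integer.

v1: WRITE a=20  (a history now [(1, 20)])
v2: WRITE b=62  (b history now [(2, 62)])
v3: WRITE d=2  (d history now [(3, 2)])
v4: WRITE c=40  (c history now [(4, 40)])
v5: WRITE d=44  (d history now [(3, 2), (5, 44)])
v6: WRITE d=6  (d history now [(3, 2), (5, 44), (6, 6)])
READ d @v5: history=[(3, 2), (5, 44), (6, 6)] -> pick v5 -> 44
v7: WRITE c=39  (c history now [(4, 40), (7, 39)])
READ a @v4: history=[(1, 20)] -> pick v1 -> 20
v8: WRITE b=25  (b history now [(2, 62), (8, 25)])
READ b @v5: history=[(2, 62), (8, 25)] -> pick v2 -> 62
v9: WRITE b=70  (b history now [(2, 62), (8, 25), (9, 70)])
v10: WRITE c=32  (c history now [(4, 40), (7, 39), (10, 32)])
v11: WRITE d=45  (d history now [(3, 2), (5, 44), (6, 6), (11, 45)])
v12: WRITE c=70  (c history now [(4, 40), (7, 39), (10, 32), (12, 70)])
v13: WRITE c=12  (c history now [(4, 40), (7, 39), (10, 32), (12, 70), (13, 12)])
v14: WRITE a=3  (a history now [(1, 20), (14, 3)])
v15: WRITE b=6  (b history now [(2, 62), (8, 25), (9, 70), (15, 6)])
v16: WRITE a=68  (a history now [(1, 20), (14, 3), (16, 68)])
READ b @v16: history=[(2, 62), (8, 25), (9, 70), (15, 6)] -> pick v15 -> 6
v17: WRITE c=47  (c history now [(4, 40), (7, 39), (10, 32), (12, 70), (13, 12), (17, 47)])
v18: WRITE c=37  (c history now [(4, 40), (7, 39), (10, 32), (12, 70), (13, 12), (17, 47), (18, 37)])
READ d @v3: history=[(3, 2), (5, 44), (6, 6), (11, 45)] -> pick v3 -> 2
READ a @v18: history=[(1, 20), (14, 3), (16, 68)] -> pick v16 -> 68
READ d @v9: history=[(3, 2), (5, 44), (6, 6), (11, 45)] -> pick v6 -> 6
READ a @v2: history=[(1, 20), (14, 3), (16, 68)] -> pick v1 -> 20
READ a @v15: history=[(1, 20), (14, 3), (16, 68)] -> pick v14 -> 3
v19: WRITE b=1  (b history now [(2, 62), (8, 25), (9, 70), (15, 6), (19, 1)])
READ d @v5: history=[(3, 2), (5, 44), (6, 6), (11, 45)] -> pick v5 -> 44
Read results in order: ['44', '20', '62', '6', '2', '68', '6', '20', '3', '44']
NONE count = 0

Answer: 0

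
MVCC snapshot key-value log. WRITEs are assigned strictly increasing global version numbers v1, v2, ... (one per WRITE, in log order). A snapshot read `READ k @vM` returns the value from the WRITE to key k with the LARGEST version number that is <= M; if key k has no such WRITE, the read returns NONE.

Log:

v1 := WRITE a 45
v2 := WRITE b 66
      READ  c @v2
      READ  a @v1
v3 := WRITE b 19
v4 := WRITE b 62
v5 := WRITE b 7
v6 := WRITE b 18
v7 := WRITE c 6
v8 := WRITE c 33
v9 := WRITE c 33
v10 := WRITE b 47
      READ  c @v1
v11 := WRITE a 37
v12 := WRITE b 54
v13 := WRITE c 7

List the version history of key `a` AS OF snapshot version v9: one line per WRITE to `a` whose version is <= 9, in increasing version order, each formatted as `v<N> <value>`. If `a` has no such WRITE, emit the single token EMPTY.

Answer: v1 45

Derivation:
Scan writes for key=a with version <= 9:
  v1 WRITE a 45 -> keep
  v2 WRITE b 66 -> skip
  v3 WRITE b 19 -> skip
  v4 WRITE b 62 -> skip
  v5 WRITE b 7 -> skip
  v6 WRITE b 18 -> skip
  v7 WRITE c 6 -> skip
  v8 WRITE c 33 -> skip
  v9 WRITE c 33 -> skip
  v10 WRITE b 47 -> skip
  v11 WRITE a 37 -> drop (> snap)
  v12 WRITE b 54 -> skip
  v13 WRITE c 7 -> skip
Collected: [(1, 45)]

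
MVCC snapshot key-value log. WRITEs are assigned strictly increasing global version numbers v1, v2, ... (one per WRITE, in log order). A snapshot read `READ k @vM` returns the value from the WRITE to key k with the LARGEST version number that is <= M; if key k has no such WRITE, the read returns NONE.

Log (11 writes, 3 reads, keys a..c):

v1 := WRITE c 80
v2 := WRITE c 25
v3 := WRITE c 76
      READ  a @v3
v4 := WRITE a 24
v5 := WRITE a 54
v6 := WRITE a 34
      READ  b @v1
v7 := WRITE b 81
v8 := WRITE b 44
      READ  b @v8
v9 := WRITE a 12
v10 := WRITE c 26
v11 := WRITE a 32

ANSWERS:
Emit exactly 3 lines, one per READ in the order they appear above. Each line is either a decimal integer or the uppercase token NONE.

v1: WRITE c=80  (c history now [(1, 80)])
v2: WRITE c=25  (c history now [(1, 80), (2, 25)])
v3: WRITE c=76  (c history now [(1, 80), (2, 25), (3, 76)])
READ a @v3: history=[] -> no version <= 3 -> NONE
v4: WRITE a=24  (a history now [(4, 24)])
v5: WRITE a=54  (a history now [(4, 24), (5, 54)])
v6: WRITE a=34  (a history now [(4, 24), (5, 54), (6, 34)])
READ b @v1: history=[] -> no version <= 1 -> NONE
v7: WRITE b=81  (b history now [(7, 81)])
v8: WRITE b=44  (b history now [(7, 81), (8, 44)])
READ b @v8: history=[(7, 81), (8, 44)] -> pick v8 -> 44
v9: WRITE a=12  (a history now [(4, 24), (5, 54), (6, 34), (9, 12)])
v10: WRITE c=26  (c history now [(1, 80), (2, 25), (3, 76), (10, 26)])
v11: WRITE a=32  (a history now [(4, 24), (5, 54), (6, 34), (9, 12), (11, 32)])

Answer: NONE
NONE
44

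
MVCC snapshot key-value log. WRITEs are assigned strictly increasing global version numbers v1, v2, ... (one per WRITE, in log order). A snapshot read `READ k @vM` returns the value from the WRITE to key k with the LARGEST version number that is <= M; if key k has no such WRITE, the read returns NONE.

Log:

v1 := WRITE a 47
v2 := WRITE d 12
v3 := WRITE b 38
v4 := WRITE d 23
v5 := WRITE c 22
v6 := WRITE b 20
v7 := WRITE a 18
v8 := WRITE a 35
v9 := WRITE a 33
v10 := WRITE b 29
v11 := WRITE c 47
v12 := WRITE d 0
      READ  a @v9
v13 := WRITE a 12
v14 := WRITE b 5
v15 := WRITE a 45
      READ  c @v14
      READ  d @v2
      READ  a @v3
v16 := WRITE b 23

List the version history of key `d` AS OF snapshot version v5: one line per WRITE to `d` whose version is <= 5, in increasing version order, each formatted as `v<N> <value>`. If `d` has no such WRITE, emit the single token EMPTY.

Scan writes for key=d with version <= 5:
  v1 WRITE a 47 -> skip
  v2 WRITE d 12 -> keep
  v3 WRITE b 38 -> skip
  v4 WRITE d 23 -> keep
  v5 WRITE c 22 -> skip
  v6 WRITE b 20 -> skip
  v7 WRITE a 18 -> skip
  v8 WRITE a 35 -> skip
  v9 WRITE a 33 -> skip
  v10 WRITE b 29 -> skip
  v11 WRITE c 47 -> skip
  v12 WRITE d 0 -> drop (> snap)
  v13 WRITE a 12 -> skip
  v14 WRITE b 5 -> skip
  v15 WRITE a 45 -> skip
  v16 WRITE b 23 -> skip
Collected: [(2, 12), (4, 23)]

Answer: v2 12
v4 23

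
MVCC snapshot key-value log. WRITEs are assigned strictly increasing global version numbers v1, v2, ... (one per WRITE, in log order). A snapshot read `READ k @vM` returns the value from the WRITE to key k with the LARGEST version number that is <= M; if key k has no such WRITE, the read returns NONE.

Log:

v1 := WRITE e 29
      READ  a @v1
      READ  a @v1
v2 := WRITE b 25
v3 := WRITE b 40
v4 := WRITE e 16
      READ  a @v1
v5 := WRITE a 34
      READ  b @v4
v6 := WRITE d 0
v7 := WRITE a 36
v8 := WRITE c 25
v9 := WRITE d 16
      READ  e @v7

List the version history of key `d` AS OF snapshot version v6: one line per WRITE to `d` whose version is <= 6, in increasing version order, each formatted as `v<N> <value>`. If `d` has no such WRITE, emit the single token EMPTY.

Answer: v6 0

Derivation:
Scan writes for key=d with version <= 6:
  v1 WRITE e 29 -> skip
  v2 WRITE b 25 -> skip
  v3 WRITE b 40 -> skip
  v4 WRITE e 16 -> skip
  v5 WRITE a 34 -> skip
  v6 WRITE d 0 -> keep
  v7 WRITE a 36 -> skip
  v8 WRITE c 25 -> skip
  v9 WRITE d 16 -> drop (> snap)
Collected: [(6, 0)]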